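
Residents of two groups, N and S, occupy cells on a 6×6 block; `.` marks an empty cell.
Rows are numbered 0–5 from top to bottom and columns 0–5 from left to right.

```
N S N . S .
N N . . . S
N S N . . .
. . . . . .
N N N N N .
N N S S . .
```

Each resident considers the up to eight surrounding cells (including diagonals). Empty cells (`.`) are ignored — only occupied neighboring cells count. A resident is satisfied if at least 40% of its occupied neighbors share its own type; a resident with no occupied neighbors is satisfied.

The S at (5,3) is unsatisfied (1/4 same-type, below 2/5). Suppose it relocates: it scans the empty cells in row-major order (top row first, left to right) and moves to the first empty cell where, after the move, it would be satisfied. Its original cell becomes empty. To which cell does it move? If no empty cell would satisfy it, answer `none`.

Vacating (5,3). Empty cells in order:
  (0,3): 1/2 same-type → satisfied — stop here.

(0,3)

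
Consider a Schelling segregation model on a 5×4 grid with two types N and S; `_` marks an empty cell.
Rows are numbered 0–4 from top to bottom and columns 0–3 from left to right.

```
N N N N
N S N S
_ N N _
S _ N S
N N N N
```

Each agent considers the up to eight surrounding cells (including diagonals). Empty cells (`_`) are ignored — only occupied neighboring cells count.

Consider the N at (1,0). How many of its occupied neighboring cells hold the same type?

Occupied neighbors of (1,0): (0,0)=N, (0,1)=N, (1,1)=S, (2,1)=N.
Same type (N): 3 of 4.

3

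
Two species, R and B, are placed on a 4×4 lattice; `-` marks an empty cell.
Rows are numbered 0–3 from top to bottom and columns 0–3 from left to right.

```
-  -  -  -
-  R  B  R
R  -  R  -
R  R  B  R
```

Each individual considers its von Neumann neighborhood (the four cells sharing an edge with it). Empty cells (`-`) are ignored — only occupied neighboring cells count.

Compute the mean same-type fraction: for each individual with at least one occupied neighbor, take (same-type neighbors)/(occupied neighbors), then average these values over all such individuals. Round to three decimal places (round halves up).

(1,1)R 0/1
(1,2)B 0/3
(1,3)R 0/1
(2,0)R 1/1
(2,2)R 0/2
(3,0)R 2/2
(3,1)R 1/2
(3,2)B 0/3
(3,3)R 0/1
Sum over 9 individuals: 0/1 + 0/3 + 0/1 + 1/1 + 0/2 + 2/2 + 1/2 + 0/3 + 0/1 = 5/2; mean = 5/2 ÷ 9 = 5/18 = 0.277777… → 0.278.

0.278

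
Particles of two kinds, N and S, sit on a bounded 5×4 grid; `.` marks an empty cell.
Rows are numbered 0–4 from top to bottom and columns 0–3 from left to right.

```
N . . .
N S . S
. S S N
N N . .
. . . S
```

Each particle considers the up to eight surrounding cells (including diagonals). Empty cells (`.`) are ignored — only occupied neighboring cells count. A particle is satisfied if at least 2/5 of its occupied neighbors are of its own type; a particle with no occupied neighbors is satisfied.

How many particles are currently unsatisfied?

(0,0)N 1/2 ok
(1,0)N 1/3 unhappy
(1,1)S 2/4 ok
(1,3)S 1/2 ok
(2,1)S 2/5 ok
(2,2)S 3/5 ok
(2,3)N 0/2 unhappy
(3,0)N 1/2 ok
(3,1)N 1/3 unhappy
(4,3)S 0/0 ok
Unsatisfied: (1,0), (2,3), (3,1) — 3 in total.

3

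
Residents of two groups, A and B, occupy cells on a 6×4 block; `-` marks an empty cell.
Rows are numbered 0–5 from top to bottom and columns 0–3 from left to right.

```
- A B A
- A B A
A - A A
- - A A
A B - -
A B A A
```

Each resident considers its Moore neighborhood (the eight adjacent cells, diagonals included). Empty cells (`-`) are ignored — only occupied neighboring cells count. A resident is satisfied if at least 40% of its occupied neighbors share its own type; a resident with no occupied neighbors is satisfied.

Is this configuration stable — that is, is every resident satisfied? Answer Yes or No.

No

(0,1)A 1/3 ✗
(0,2)B 1/5 ✗
(0,3)A 1/3 ✗
(1,1)A 3/5 ✓
(1,2)B 1/7 ✗
(1,3)A 3/5 ✓
(2,0)A 1/1 ✓
(2,2)A 5/6 ✓
(2,3)A 4/5 ✓
(3,2)A 3/4 ✓
(3,3)A 3/3 ✓
(4,0)A 1/3 ✗
(4,1)B 1/5 ✗
(5,0)A 1/3 ✗
(5,1)B 1/4 ✗
(5,2)A 1/3 ✗
(5,3)A 1/1 ✓
For instance (0,1) has only 1/3 same-type neighbors, below 2/5.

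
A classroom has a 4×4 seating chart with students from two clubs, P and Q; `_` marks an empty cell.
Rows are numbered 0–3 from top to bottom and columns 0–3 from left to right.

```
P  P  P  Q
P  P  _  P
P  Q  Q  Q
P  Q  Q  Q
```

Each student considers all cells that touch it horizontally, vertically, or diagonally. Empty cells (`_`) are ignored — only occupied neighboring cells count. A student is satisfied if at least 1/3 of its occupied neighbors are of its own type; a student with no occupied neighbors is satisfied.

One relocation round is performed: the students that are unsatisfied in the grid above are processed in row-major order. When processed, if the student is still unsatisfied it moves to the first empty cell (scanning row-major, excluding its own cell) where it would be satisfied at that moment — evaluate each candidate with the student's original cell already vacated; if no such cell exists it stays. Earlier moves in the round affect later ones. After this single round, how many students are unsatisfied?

0

Initially unsatisfied (in order): (0,3), (1,3).
  (0,3) → (1,2).
  (1,3) → (0,3).
Resulting grid:
P P P P
P P Q _
P Q Q Q
P Q Q Q
All satisfied now.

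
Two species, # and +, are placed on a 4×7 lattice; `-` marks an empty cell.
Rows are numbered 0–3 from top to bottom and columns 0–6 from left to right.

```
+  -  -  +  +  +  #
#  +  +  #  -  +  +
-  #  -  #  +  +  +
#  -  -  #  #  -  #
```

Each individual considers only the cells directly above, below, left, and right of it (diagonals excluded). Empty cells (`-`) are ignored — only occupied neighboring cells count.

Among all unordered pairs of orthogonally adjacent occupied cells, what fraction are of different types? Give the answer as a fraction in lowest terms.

Scan each occupied cell's neighbors to the right and below so each pair is counted once.
Row 0: +(0,0)–#(1,0)≠ +(0,3)–+(0,4)= +(0,3)–#(1,3)≠ +(0,4)–+(0,5)= +(0,5)–#(0,6)≠ +(0,5)–+(1,5)= #(0,6)–+(1,6)≠  → 4/7 unlike.
Row 1: #(1,0)–+(1,1)≠ +(1,1)–+(1,2)= +(1,1)–#(2,1)≠ +(1,2)–#(1,3)≠ #(1,3)–#(2,3)= +(1,5)–+(1,6)= +(1,5)–+(2,5)= +(1,6)–+(2,6)=  → 3/8 unlike.
Row 2: #(2,3)–+(2,4)≠ #(2,3)–#(3,3)= +(2,4)–+(2,5)= +(2,4)–#(3,4)≠ +(2,5)–+(2,6)= +(2,6)–#(3,6)≠  → 3/6 unlike.
Row 3: #(3,3)–#(3,4)=  → 0/1 unlike.
Total adjacent occupied pairs: 22; unlike-type pairs: 10.
10/22 reduces to 5/11.

5/11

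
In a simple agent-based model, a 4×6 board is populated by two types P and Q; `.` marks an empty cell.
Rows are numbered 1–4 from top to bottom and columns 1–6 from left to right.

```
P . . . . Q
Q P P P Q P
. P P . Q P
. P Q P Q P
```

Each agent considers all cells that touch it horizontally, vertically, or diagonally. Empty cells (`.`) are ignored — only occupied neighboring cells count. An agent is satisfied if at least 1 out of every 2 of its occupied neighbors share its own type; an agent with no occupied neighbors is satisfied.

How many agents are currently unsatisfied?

Row 1: (1,1)P 1/2 ✓ · (1,6)Q 1/2 ✓
Row 2: (2,1)Q 0/3 ✗ · (2,2)P 4/5 ✓ · (2,3)P 4/4 ✓ · (2,4)P 2/4 ✓ · (2,5)Q 2/5 ✗ · (2,6)P 1/4 ✗
Row 3: (3,2)P 4/6 ✓ · (3,3)P 6/7 ✓ · (3,5)Q 2/7 ✗ · (3,6)P 2/5 ✗
Row 4: (4,2)P 2/3 ✓ · (4,3)Q 0/4 ✗ · (4,4)P 1/4 ✗ · (4,5)Q 1/4 ✗ · (4,6)P 1/3 ✗
Unsatisfied: (2,1), (2,5), (2,6), (3,5), (3,6), (4,3), (4,4), (4,5), (4,6) — 9 in total.

9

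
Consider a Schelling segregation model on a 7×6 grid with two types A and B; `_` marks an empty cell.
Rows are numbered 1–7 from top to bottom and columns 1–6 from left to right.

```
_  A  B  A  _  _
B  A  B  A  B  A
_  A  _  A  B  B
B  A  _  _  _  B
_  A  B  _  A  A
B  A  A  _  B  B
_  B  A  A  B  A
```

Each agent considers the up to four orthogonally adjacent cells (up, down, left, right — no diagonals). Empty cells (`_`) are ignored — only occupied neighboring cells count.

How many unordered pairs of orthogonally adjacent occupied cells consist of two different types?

21

Scan each occupied cell's neighbors to the right and below so each pair is counted once.
Row 1: A(1,2)–B(1,3)≠ A(1,2)–A(2,2)= B(1,3)–A(1,4)≠ B(1,3)–B(2,3)= A(1,4)–A(2,4)=  → 2/5 unlike.
Row 2: B(2,1)–A(2,2)≠ A(2,2)–B(2,3)≠ A(2,2)–A(3,2)= B(2,3)–A(2,4)≠ A(2,4)–B(2,5)≠ A(2,4)–A(3,4)= B(2,5)–A(2,6)≠ B(2,5)–B(3,5)= A(2,6)–B(3,6)≠  → 6/9 unlike.
Row 3: A(3,2)–A(4,2)= A(3,4)–B(3,5)≠ B(3,5)–B(3,6)= B(3,6)–B(4,6)=  → 1/4 unlike.
Row 4: B(4,1)–A(4,2)≠ A(4,2)–A(5,2)= B(4,6)–A(5,6)≠  → 2/3 unlike.
Row 5: A(5,2)–B(5,3)≠ A(5,2)–A(6,2)= B(5,3)–A(6,3)≠ A(5,5)–A(5,6)= A(5,5)–B(6,5)≠ A(5,6)–B(6,6)≠  → 4/6 unlike.
Row 6: B(6,1)–A(6,2)≠ A(6,2)–A(6,3)= A(6,2)–B(7,2)≠ A(6,3)–A(7,3)= B(6,5)–B(6,6)= B(6,5)–B(7,5)= B(6,6)–A(7,6)≠  → 3/7 unlike.
Row 7: B(7,2)–A(7,3)≠ A(7,3)–A(7,4)= A(7,4)–B(7,5)≠ B(7,5)–A(7,6)≠  → 3/4 unlike.
Total adjacent occupied pairs: 38; unlike-type pairs: 21.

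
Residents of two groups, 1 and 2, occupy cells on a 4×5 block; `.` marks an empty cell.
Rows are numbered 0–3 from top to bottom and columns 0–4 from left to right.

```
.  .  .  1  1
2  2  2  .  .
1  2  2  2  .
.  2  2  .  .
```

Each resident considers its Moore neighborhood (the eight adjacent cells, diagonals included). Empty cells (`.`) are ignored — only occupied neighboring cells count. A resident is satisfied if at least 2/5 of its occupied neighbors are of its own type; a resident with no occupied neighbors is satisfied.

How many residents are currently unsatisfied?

1

(0,3)1 1/2 ok
(0,4)1 1/1 ok
(1,0)2 2/3 ok
(1,1)2 4/5 ok
(1,2)2 4/5 ok
(2,0)1 0/4 unhappy
(2,1)2 6/7 ok
(2,2)2 6/6 ok
(2,3)2 3/3 ok
(3,1)2 3/4 ok
(3,2)2 4/4 ok
Unsatisfied: (2,0) — 1 in total.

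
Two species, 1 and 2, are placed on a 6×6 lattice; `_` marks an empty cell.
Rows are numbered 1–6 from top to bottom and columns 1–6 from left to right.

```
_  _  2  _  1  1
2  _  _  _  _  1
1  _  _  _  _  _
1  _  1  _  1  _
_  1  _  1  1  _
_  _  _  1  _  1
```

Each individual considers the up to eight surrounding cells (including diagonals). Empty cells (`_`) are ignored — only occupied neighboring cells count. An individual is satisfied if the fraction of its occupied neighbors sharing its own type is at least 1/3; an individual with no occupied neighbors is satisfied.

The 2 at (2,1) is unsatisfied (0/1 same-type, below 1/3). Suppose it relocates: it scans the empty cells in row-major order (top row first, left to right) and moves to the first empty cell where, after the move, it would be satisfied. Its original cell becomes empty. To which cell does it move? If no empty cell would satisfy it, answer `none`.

(1,1)

Vacating (2,1). Empty cells in order:
  (1,1): 0/0 same-type → satisfied — stop here.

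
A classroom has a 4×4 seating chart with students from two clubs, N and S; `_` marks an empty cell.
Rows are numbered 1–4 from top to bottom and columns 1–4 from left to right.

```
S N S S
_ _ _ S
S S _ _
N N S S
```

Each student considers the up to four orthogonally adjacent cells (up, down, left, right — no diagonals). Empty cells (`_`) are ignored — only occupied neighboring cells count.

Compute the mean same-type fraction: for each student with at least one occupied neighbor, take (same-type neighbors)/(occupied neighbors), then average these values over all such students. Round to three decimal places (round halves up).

(1,1)S 0/1
(1,2)N 0/2
(1,3)S 1/2
(1,4)S 2/2
(2,4)S 1/1
(3,1)S 1/2
(3,2)S 1/2
(4,1)N 1/2
(4,2)N 1/3
(4,3)S 1/2
(4,4)S 1/1
Sum over 11 students: 0/1 + 0/2 + 1/2 + 2/2 + 1/1 + 1/2 + 1/2 + 1/2 + 1/3 + 1/2 + 1/1 = 35/6; mean = 35/6 ÷ 11 = 35/66 = 0.530303… → 0.530.

0.530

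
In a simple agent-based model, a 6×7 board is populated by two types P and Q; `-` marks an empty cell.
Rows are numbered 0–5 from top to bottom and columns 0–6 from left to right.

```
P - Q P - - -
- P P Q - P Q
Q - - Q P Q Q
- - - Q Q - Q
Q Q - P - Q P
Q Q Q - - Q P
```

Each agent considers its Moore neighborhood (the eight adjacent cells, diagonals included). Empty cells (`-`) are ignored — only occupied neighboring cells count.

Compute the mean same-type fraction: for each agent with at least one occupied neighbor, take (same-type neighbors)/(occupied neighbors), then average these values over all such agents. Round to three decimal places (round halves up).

0.542

(0,0)P 1/1
(0,2)Q 1/4
(0,3)P 1/3
(1,1)P 2/4
(1,2)P 2/5
(1,3)Q 2/5
(1,5)P 1/4
(1,6)Q 2/3
(2,0)Q 0/1
(2,3)Q 3/5
(2,4)P 1/6
(2,5)Q 4/6
(2,6)Q 3/4
(3,3)Q 2/4
(3,4)Q 4/6
(3,6)Q 3/4
(4,0)Q 3/3
(4,1)Q 4/4
(4,3)P 0/3
(4,5)Q 3/5
(4,6)P 1/4
(5,0)Q 3/3
(5,1)Q 4/4
(5,2)Q 2/3
(5,5)Q 1/3
(5,6)P 1/3
Sum over 26 agents: 1/1 + 1/4 + 1/3 + 2/4 + 2/5 + 2/5 + 1/4 + 2/3 + 0/1 + 3/5 + 1/6 + 4/6 + 3/4 + 2/4 + 4/6 + 3/4 + 3/3 + 4/4 + 0/3 + 3/5 + 1/4 + 3/3 + 4/4 + 2/3 + 1/3 + 1/3 = 169/12; mean = 169/12 ÷ 26 = 13/24 = 0.541666… → 0.542.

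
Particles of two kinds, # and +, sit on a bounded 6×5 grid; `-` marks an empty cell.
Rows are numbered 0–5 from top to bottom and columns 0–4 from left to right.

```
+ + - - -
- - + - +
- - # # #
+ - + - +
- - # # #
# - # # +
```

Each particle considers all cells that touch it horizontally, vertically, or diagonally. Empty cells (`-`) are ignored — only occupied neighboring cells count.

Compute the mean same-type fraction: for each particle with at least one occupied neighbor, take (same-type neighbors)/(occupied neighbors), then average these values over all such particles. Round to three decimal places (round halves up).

0.464

(0,0)+ 1/1
(0,1)+ 2/2
(1,2)+ 1/3
(1,4)+ 0/2
(2,2)# 1/3
(2,3)# 2/6
(2,4)# 1/3
(3,0)+ — no occupied neighbors
(3,2)+ 0/4
(3,4)+ 0/4
(4,2)# 3/4
(4,3)# 4/7
(4,4)# 2/4
(5,0)# — no occupied neighbors
(5,2)# 3/3
(5,3)# 4/5
(5,4)+ 0/3
Sum over 15 particles: 1/1 + 2/2 + 1/3 + 0/2 + 1/3 + 2/6 + 1/3 + 0/4 + 0/4 + 3/4 + 4/7 + 2/4 + 3/3 + 4/5 + 0/3 = 2921/420; mean = 2921/420 ÷ 15 = 2921/6300 = 0.463650… → 0.464.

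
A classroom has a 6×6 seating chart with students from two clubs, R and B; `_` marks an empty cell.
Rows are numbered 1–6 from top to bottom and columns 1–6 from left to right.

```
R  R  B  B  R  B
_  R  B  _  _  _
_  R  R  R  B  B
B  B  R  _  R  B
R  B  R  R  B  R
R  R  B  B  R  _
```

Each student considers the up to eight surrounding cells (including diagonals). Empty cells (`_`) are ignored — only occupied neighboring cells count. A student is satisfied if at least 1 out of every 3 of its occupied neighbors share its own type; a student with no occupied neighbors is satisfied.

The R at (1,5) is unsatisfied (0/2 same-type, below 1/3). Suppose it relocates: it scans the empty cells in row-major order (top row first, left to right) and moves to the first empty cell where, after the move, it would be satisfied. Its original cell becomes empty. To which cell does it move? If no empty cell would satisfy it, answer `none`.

Vacating (1,5). Empty cells in order:
  (2,1): 4/4 same-type → satisfied — stop here.

(2,1)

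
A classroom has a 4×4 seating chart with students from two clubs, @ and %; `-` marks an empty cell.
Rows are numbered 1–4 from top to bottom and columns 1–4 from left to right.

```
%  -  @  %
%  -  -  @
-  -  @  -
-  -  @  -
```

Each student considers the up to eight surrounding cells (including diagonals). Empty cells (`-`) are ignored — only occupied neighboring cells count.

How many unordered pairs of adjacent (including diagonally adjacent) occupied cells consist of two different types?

Scan each occupied cell's neighbors to the right and below (and the two forward diagonals) so each pair is counted once.
From row 1: 2 unlike of 4 pairs (running 2/4).
From row 2: 0 unlike of 1 pairs (running 2/5).
From row 3: 0 unlike of 1 pairs (running 2/6).
Total adjacent occupied pairs: 6; unlike-type pairs: 2.

2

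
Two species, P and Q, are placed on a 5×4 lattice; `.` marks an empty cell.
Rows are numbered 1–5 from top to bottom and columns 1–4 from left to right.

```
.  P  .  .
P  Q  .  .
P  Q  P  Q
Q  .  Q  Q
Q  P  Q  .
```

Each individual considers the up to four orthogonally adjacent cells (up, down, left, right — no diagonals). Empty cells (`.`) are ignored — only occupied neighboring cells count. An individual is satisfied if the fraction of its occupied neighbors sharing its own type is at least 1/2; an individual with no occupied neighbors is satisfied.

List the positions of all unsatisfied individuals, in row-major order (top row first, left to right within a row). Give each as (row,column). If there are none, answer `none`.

Row 1: (1,2)P 0/1 unhappy
Row 2: (2,1)P 1/2 ok · (2,2)Q 1/3 unhappy
Row 3: (3,1)P 1/3 unhappy · (3,2)Q 1/3 unhappy · (3,3)P 0/3 unhappy · (3,4)Q 1/2 ok
Row 4: (4,1)Q 1/2 ok · (4,3)Q 2/3 ok · (4,4)Q 2/2 ok
Row 5: (5,1)Q 1/2 ok · (5,2)P 0/2 unhappy · (5,3)Q 1/2 ok

(1,2), (2,2), (3,1), (3,2), (3,3), (5,2)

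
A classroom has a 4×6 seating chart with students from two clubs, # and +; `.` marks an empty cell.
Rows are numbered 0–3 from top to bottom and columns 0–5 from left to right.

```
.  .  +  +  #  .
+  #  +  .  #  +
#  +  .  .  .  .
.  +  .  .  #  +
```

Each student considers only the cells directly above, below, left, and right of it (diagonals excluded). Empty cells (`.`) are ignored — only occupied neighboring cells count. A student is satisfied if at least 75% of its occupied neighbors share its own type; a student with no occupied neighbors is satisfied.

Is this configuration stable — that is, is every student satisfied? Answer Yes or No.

No

(0,2)+ 2/2 satisfied
(0,3)+ 1/2 not
(0,4)# 1/2 not
(1,0)+ 0/2 not
(1,1)# 0/3 not
(1,2)+ 1/2 not
(1,4)# 1/2 not
(1,5)+ 0/1 not
(2,0)# 0/2 not
(2,1)+ 1/3 not
(3,1)+ 1/1 satisfied
(3,4)# 0/1 not
(3,5)+ 0/1 not
For instance (0,3) has only 1/2 same-type neighbors, below 3/4.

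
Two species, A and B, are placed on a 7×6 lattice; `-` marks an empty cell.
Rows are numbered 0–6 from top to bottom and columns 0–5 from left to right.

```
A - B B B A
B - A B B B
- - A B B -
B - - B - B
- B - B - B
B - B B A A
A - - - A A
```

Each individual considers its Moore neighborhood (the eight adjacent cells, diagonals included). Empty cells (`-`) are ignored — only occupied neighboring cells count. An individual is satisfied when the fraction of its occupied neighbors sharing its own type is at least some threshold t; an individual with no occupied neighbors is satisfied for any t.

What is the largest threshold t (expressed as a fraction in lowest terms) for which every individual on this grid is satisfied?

0/1

(0,0)A 0/1
(0,2)B 2/3
(0,3)B 4/5
(0,4)B 4/5
(0,5)A 0/3
(1,0)B 0/1
(1,2)A 1/5
(1,3)B 6/8
(1,4)B 6/7
(1,5)B 3/4
(2,2)A 1/4
(2,3)B 4/6
(2,4)B 6/6
(3,0)B 1/1
(3,3)B 3/4
(3,5)B 2/2
(4,1)B 3/3
(4,3)B 3/4
(4,5)B 1/3
(5,0)B 1/2
(5,2)B 3/3
(5,3)B 2/4
(5,4)A 3/6
(5,5)A 3/4
(6,0)A 0/1
(6,4)A 3/4
(6,5)A 3/3
The smallest same-type fraction is 0/1 at (0,0), which reduces to 0/1. Any threshold above that leaves this individual unsatisfied.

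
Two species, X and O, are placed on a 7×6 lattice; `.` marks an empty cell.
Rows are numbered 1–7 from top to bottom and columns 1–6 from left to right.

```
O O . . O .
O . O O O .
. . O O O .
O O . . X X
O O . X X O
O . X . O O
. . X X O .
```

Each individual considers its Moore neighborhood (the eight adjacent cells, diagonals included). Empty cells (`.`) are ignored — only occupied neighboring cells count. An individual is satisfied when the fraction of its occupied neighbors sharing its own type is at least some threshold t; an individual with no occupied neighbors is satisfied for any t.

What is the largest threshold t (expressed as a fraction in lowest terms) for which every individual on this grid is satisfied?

(1,1)O 2/2
(1,2)O 3/3
(1,5)O 2/2
(2,1)O 2/2
(2,3)O 4/4
(2,4)O 6/6
(2,5)O 4/4
(3,3)O 4/4
(3,4)O 5/6
(3,5)O 3/5
(4,1)O 3/3
(4,2)O 4/4
(4,5)X 3/6
(4,6)X 2/4
(5,1)O 4/4
(5,2)O 4/5
(5,4)X 3/4
(5,5)X 3/6
(5,6)O 2/5
(6,1)O 2/2
(6,3)X 3/4
(6,5)O 3/6
(6,6)O 3/4
(7,3)X 2/2
(7,4)X 2/4
(7,5)O 2/3
The smallest same-type fraction is 2/5 at (5,6), which reduces to 2/5. Any threshold above that leaves this individual unsatisfied.

2/5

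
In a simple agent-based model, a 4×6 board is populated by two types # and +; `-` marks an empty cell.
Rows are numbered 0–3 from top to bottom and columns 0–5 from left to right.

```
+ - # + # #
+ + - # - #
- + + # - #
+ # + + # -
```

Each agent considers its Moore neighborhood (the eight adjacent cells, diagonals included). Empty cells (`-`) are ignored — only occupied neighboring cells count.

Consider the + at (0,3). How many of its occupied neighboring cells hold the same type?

0

Occupied neighbors of (0,3): (0,2)=#, (0,4)=#, (1,3)=#.
Same type (+): 0 of 3.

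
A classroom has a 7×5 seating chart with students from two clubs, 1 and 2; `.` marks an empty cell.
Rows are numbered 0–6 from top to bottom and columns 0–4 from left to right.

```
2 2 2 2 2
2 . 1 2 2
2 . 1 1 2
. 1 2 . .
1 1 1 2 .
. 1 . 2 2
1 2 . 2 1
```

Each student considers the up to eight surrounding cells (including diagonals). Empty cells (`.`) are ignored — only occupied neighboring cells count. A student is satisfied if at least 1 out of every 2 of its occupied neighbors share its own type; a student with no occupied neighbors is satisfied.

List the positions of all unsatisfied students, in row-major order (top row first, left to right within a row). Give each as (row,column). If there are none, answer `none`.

(1,2), (2,3), (3,2), (6,1), (6,4)

(0,0)2 2/2 ✓
(0,1)2 3/4 ✓
(0,2)2 3/4 ✓
(0,3)2 4/5 ✓
(0,4)2 3/3 ✓
(1,0)2 3/3 ✓
(1,2)1 2/6 ✗
(1,3)2 5/8 ✓
(1,4)2 4/5 ✓
(2,0)2 1/2 ✓
(2,2)1 3/5 ✓
(2,3)1 2/6 ✗
(2,4)2 2/3 ✓
(3,1)1 4/6 ✓
(3,2)2 1/6 ✗
(4,0)1 3/3 ✓
(4,1)1 4/5 ✓
(4,2)1 3/6 ✓
(4,3)2 3/4 ✓
(5,1)1 4/5 ✓
(5,3)2 3/5 ✓
(5,4)2 3/4 ✓
(6,0)1 1/2 ✓
(6,1)2 0/2 ✗
(6,3)2 2/3 ✓
(6,4)1 0/3 ✗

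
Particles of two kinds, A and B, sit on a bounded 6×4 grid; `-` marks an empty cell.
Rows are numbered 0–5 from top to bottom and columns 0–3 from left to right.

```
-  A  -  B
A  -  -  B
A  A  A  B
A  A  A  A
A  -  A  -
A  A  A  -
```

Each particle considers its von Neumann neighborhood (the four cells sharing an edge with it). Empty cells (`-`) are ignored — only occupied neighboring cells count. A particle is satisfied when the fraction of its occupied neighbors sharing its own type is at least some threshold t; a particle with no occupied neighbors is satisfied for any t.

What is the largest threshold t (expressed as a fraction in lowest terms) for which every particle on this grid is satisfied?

(0,1)A — no occupied neighbors
(0,3)B 1/1
(1,0)A 1/1
(1,3)B 2/2
(2,0)A 3/3
(2,1)A 3/3
(2,2)A 2/3
(2,3)B 1/3
(3,0)A 3/3
(3,1)A 3/3
(3,2)A 4/4
(3,3)A 1/2
(4,0)A 2/2
(4,2)A 2/2
(5,0)A 2/2
(5,1)A 2/2
(5,2)A 2/2
The smallest same-type fraction is 1/3 at (2,3), which reduces to 1/3. Any threshold above that leaves this particle unsatisfied.

1/3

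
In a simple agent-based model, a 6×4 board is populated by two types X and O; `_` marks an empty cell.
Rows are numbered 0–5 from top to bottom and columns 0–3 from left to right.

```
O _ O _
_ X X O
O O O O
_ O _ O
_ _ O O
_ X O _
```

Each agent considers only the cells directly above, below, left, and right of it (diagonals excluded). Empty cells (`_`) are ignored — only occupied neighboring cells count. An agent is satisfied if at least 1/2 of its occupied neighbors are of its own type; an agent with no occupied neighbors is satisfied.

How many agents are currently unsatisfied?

(0,0)O 0/0 ok
(0,2)O 0/1 unhappy
(1,1)X 1/2 ok
(1,2)X 1/4 unhappy
(1,3)O 1/2 ok
(2,0)O 1/1 ok
(2,1)O 3/4 ok
(2,2)O 2/3 ok
(2,3)O 3/3 ok
(3,1)O 1/1 ok
(3,3)O 2/2 ok
(4,2)O 2/2 ok
(4,3)O 2/2 ok
(5,1)X 0/1 unhappy
(5,2)O 1/2 ok
Unsatisfied: (0,2), (1,2), (5,1) — 3 in total.

3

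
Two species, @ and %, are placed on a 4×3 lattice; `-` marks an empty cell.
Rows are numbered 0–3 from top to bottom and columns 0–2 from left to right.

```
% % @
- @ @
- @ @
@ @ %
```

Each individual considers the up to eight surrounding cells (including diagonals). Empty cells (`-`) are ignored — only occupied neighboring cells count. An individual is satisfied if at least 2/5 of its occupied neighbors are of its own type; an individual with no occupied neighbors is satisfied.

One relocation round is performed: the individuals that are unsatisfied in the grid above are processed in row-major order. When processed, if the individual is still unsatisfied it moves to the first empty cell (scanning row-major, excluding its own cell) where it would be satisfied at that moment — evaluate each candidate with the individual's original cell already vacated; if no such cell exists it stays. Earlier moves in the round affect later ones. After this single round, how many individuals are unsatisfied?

Initially unsatisfied (in order): (0,1), (3,2).
  (0,1): no empty cell satisfies it; stays.
  (3,2) → (1,0).
Resulting grid:
% % @
% @ @
- @ @
@ @ -
All satisfied now.

0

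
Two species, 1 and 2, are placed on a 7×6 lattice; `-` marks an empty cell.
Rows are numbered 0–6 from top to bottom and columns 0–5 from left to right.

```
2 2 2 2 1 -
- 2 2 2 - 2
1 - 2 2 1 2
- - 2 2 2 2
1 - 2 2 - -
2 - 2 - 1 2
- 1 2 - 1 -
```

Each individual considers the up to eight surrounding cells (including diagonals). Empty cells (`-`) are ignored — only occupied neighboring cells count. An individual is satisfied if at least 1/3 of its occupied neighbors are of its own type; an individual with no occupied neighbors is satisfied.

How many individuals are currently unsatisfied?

7

Row 0: (0,0)2 2/2 ok · (0,1)2 4/4 ok · (0,2)2 5/5 ok · (0,3)2 3/4 ok · (0,4)1 0/3 unhappy
Row 1: (1,1)2 5/6 ok · (1,2)2 7/7 ok · (1,3)2 5/7 ok · (1,5)2 1/3 ok
Row 2: (2,0)1 0/1 unhappy · (2,2)2 6/6 ok · (2,3)2 6/7 ok · (2,4)1 0/7 unhappy · (2,5)2 3/4 ok
Row 3: (3,2)2 5/5 ok · (3,3)2 6/7 ok · (3,4)2 5/6 ok · (3,5)2 2/3 ok
Row 4: (4,0)1 0/1 unhappy · (4,2)2 4/4 ok · (4,3)2 5/6 ok
Row 5: (5,0)2 0/2 unhappy · (5,2)2 3/4 ok · (5,4)1 1/3 ok · (5,5)2 0/2 unhappy
Row 6: (6,1)1 0/3 unhappy · (6,2)2 1/2 ok · (6,4)1 1/2 ok
Unsatisfied: (0,4), (2,0), (2,4), (4,0), (5,0), (5,5), (6,1) — 7 in total.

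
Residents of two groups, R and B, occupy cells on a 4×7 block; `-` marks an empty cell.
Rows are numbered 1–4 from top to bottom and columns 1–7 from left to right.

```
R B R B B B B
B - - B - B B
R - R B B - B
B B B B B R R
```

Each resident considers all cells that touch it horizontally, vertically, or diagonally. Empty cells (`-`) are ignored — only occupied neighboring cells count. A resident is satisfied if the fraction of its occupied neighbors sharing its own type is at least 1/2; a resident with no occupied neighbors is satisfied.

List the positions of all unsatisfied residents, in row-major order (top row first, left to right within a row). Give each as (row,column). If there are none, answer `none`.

(1,1)R 0/2 not
(1,2)B 1/3 not
(1,3)R 0/3 not
(1,4)B 2/3 satisfied
(1,5)B 4/4 satisfied
(1,6)B 4/4 satisfied
(1,7)B 3/3 satisfied
(2,1)B 1/3 not
(2,4)B 4/6 satisfied
(2,6)B 6/6 satisfied
(2,7)B 4/4 satisfied
(3,1)R 0/3 not
(3,3)R 0/5 not
(3,4)B 5/6 satisfied
(3,5)B 5/6 satisfied
(3,7)B 2/4 satisfied
(4,1)B 1/2 satisfied
(4,2)B 2/4 satisfied
(4,3)B 3/4 satisfied
(4,4)B 4/5 satisfied
(4,5)B 3/4 satisfied
(4,6)R 1/4 not
(4,7)R 1/2 satisfied

(1,1), (1,2), (1,3), (2,1), (3,1), (3,3), (4,6)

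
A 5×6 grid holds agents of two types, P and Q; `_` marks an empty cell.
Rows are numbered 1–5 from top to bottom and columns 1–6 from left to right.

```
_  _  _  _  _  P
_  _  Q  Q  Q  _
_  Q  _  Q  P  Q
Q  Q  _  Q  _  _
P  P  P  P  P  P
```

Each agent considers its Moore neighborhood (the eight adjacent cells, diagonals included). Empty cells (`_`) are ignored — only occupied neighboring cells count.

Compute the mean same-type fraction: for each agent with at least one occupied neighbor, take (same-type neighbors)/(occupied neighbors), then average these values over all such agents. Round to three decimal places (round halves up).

0.554

(1,6)P 0/1
(2,3)Q 3/3
(2,4)Q 3/4
(2,5)Q 3/5
(3,2)Q 3/3
(3,4)Q 4/5
(3,5)P 0/5
(3,6)Q 1/2
(4,1)Q 2/4
(4,2)Q 2/5
(4,4)Q 1/5
(5,1)P 1/3
(5,2)P 2/4
(5,3)P 2/4
(5,4)P 2/3
(5,5)P 2/3
(5,6)P 1/1
Sum over 17 agents: 0/1 + 3/3 + 3/4 + 3/5 + 3/3 + 4/5 + 0/5 + 1/2 + 2/4 + 2/5 + 1/5 + 1/3 + 2/4 + 2/4 + 2/3 + 2/3 + 1/1 = 113/12; mean = 113/12 ÷ 17 = 113/204 = 0.553921… → 0.554.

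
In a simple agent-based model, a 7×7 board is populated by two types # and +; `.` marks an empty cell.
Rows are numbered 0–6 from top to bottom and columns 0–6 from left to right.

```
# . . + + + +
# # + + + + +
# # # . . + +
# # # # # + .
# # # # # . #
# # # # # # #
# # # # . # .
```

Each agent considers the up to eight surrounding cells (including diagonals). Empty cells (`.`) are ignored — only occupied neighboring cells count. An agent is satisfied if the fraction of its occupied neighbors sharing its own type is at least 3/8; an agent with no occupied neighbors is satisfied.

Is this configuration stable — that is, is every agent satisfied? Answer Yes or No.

Row 0: (0,0)# 2/2 ok · (0,3)+ 4/4 ok · (0,4)+ 5/5 ok · (0,5)+ 5/5 ok · (0,6)+ 3/3 ok
Row 1: (1,0)# 4/4 ok · (1,1)# 5/6 ok · (1,2)+ 2/5 ok · (1,3)+ 4/5 ok · (1,4)+ 6/6 ok · (1,5)+ 7/7 ok · (1,6)+ 5/5 ok
Row 2: (2,0)# 5/5 ok · (2,1)# 7/8 ok · (2,2)# 5/7 ok · (2,5)+ 5/6 ok · (2,6)+ 4/4 ok
Row 3: (3,0)# 5/5 ok · (3,1)# 8/8 ok · (3,2)# 7/7 ok · (3,3)# 6/6 ok · (3,4)# 3/5 ok · (3,5)+ 2/5 ok
Row 4: (4,0)# 5/5 ok · (4,1)# 8/8 ok · (4,2)# 8/8 ok · (4,3)# 8/8 ok · (4,4)# 6/7 ok · (4,6)# 2/3 ok
Row 5: (5,0)# 5/5 ok · (5,1)# 8/8 ok · (5,2)# 8/8 ok · (5,3)# 7/7 ok · (5,4)# 6/6 ok · (5,5)# 5/5 ok · (5,6)# 3/3 ok
Row 6: (6,0)# 3/3 ok · (6,1)# 5/5 ok · (6,2)# 5/5 ok · (6,3)# 4/4 ok · (6,5)# 3/3 ok
All meet the threshold, so the configuration is stable.

Yes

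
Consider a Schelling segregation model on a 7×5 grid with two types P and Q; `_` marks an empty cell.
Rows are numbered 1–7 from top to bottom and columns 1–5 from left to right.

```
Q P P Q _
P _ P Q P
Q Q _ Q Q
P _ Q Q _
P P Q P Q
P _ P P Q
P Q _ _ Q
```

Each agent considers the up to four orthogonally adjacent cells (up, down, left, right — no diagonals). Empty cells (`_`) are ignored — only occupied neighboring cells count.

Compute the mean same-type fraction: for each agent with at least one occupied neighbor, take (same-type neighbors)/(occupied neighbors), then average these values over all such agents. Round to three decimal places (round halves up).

(1,1)Q 0/2
(1,2)P 1/2
(1,3)P 2/3
(1,4)Q 1/2
(2,1)P 0/2
(2,3)P 1/2
(2,4)Q 2/4
(2,5)P 0/2
(3,1)Q 1/3
(3,2)Q 1/1
(3,4)Q 3/3
(3,5)Q 1/2
(4,1)P 1/2
(4,3)Q 2/2
(4,4)Q 2/3
(5,1)P 3/3
(5,2)P 1/2
(5,3)Q 1/4
(5,4)P 1/4
(5,5)Q 1/2
(6,1)P 2/2
(6,3)P 1/2
(6,4)P 2/3
(6,5)Q 2/3
(7,1)P 1/2
(7,2)Q 0/1
(7,5)Q 1/1
Sum over 27 agents: 0/2 + 1/2 + 2/3 + 1/2 + 0/2 + 1/2 + 2/4 + 0/2 + 1/3 + 1/1 + 3/3 + 1/2 + 1/2 + 2/2 + 2/3 + 3/3 + 1/2 + 1/4 + 1/4 + 1/2 + 2/2 + 1/2 + 2/3 + 2/3 + 1/2 + 0/1 + 1/1 = 29/2; mean = 29/2 ÷ 27 = 29/54 = 0.537037… → 0.537.

0.537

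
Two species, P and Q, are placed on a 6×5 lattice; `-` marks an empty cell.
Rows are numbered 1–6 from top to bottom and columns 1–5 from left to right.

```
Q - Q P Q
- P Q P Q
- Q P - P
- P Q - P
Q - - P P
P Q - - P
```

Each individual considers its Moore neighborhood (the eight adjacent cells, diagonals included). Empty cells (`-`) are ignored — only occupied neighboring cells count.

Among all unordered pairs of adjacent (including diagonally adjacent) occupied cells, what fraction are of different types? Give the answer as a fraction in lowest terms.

11/19

Scan each occupied cell's neighbors to the right and below (and the two forward diagonals) so each pair is counted once.
From row 1: 8 unlike of 11 pairs (running 8/11).
From row 2: 6 unlike of 10 pairs (running 14/21).
From row 3: 3 unlike of 6 pairs (running 17/27).
From row 4: 3 unlike of 5 pairs (running 20/32).
From row 5: 1 unlike of 5 pairs (running 21/37).
From row 6: 1 unlike of 1 pairs (running 22/38).
Total adjacent occupied pairs: 38; unlike-type pairs: 22.
22/38 reduces to 11/19.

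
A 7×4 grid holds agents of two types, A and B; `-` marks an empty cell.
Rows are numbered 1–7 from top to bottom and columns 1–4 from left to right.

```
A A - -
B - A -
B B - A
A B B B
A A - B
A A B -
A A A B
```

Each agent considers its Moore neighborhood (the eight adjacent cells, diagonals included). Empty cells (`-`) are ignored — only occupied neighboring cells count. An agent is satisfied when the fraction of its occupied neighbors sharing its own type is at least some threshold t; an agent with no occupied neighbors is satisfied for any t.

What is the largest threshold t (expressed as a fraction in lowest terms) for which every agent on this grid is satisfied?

1/3

(1,1)A 1/2
(1,2)A 2/3
(2,1)B 2/4
(2,3)A 2/3
(3,1)B 3/4
(3,2)B 4/6
(3,4)A 1/3
(4,1)A 2/5
(4,2)B 3/6
(4,3)B 4/6
(4,4)B 2/3
(5,1)A 4/5
(5,2)A 4/7
(5,4)B 3/3
(6,1)A 5/5
(6,2)A 6/7
(6,3)B 2/6
(7,1)A 3/3
(7,2)A 4/5
(7,3)A 2/4
(7,4)B 1/2
The smallest same-type fraction is 1/3 at (3,4), which reduces to 1/3. Any threshold above that leaves this agent unsatisfied.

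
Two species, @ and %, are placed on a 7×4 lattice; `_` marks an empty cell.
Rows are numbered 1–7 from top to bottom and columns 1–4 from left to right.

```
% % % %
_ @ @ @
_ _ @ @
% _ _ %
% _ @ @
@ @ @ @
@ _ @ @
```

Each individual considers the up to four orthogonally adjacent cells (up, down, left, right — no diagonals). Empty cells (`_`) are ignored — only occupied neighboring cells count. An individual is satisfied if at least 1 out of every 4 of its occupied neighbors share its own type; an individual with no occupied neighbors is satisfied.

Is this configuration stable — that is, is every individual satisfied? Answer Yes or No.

(1,1)% 1/1 ✓
(1,2)% 2/3 ✓
(1,3)% 2/3 ✓
(1,4)% 1/2 ✓
(2,2)@ 1/2 ✓
(2,3)@ 3/4 ✓
(2,4)@ 2/3 ✓
(3,3)@ 2/2 ✓
(3,4)@ 2/3 ✓
(4,1)% 1/1 ✓
(4,4)% 0/2 ✗
(5,1)% 1/2 ✓
(5,3)@ 2/2 ✓
(5,4)@ 2/3 ✓
(6,1)@ 2/3 ✓
(6,2)@ 2/2 ✓
(6,3)@ 4/4 ✓
(6,4)@ 3/3 ✓
(7,1)@ 1/1 ✓
(7,3)@ 2/2 ✓
(7,4)@ 2/2 ✓
For instance (4,4) has only 0/2 same-type neighbors, below 1/4.

No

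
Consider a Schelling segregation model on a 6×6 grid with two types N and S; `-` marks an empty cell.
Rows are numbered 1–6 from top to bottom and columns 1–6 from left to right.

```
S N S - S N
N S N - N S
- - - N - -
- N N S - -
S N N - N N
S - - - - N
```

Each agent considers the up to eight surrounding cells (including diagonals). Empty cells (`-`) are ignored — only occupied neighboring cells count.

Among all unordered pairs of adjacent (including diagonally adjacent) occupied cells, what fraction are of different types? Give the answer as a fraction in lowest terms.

Scan each occupied cell's neighbors to the right and below (and the two forward diagonals) so each pair is counted once.
Row 1: S(1,1)–N(1,2)≠ S(1,1)–N(2,1)≠ S(1,1)–S(2,2)= N(1,2)–S(1,3)≠ N(1,2)–S(2,2)≠ N(1,2)–N(2,3)= N(1,2)–N(2,1)= S(1,3)–N(2,3)≠ S(1,3)–S(2,2)= S(1,5)–N(1,6)≠ S(1,5)–N(2,5)≠ S(1,5)–S(2,6)= N(1,6)–S(2,6)≠ N(1,6)–N(2,5)=  → 8/14 unlike.
Row 2: N(2,1)–S(2,2)≠ S(2,2)–N(2,3)≠ N(2,3)–N(3,4)= N(2,5)–S(2,6)≠ N(2,5)–N(3,4)=  → 3/5 unlike.
Row 3: N(3,4)–S(4,4)≠ N(3,4)–N(4,3)=  → 1/2 unlike.
Row 4: N(4,2)–N(4,3)= N(4,2)–N(5,2)= N(4,2)–N(5,3)= N(4,2)–S(5,1)≠ N(4,3)–S(4,4)≠ N(4,3)–N(5,3)= N(4,3)–N(5,2)= S(4,4)–N(5,5)≠ S(4,4)–N(5,3)≠  → 4/9 unlike.
Row 5: S(5,1)–N(5,2)≠ S(5,1)–S(6,1)= N(5,2)–N(5,3)= N(5,2)–S(6,1)≠ N(5,5)–N(5,6)= N(5,5)–N(6,6)= N(5,6)–N(6,6)=  → 2/7 unlike.
Total adjacent occupied pairs: 37; unlike-type pairs: 18.
18/37 is already in lowest terms.

18/37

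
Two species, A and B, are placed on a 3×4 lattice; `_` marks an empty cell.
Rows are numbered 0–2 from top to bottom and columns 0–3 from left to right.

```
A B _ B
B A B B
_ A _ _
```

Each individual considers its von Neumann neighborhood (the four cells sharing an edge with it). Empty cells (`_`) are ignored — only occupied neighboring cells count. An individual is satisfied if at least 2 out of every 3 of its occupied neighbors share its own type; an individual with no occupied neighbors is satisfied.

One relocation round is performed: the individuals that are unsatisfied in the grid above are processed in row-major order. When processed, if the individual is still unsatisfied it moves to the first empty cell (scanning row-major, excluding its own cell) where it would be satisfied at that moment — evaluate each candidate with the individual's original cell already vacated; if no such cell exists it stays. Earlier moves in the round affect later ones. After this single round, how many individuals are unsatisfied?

Initially unsatisfied (in order): (0,0), (0,1), (1,0), (1,1), (1,2).
  (0,0): no empty cell satisfies it; stays.
  (0,1) → (0,2).
  (1,0) → (2,3).
  (1,1) → (1,0).
  (1,2): now satisfied by earlier moves; stays.
Resulting grid:
A _ B B
A _ B B
_ A _ B
All satisfied now.

0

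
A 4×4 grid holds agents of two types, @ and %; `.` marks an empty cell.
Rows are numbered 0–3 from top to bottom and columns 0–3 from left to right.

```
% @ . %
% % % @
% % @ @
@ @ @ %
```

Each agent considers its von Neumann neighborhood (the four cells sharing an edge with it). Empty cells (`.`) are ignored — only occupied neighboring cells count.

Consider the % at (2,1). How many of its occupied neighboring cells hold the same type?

Occupied neighbors of (2,1): (1,1)=%, (3,1)=@, (2,0)=%, (2,2)=@.
Same type (%): 2 of 4.

2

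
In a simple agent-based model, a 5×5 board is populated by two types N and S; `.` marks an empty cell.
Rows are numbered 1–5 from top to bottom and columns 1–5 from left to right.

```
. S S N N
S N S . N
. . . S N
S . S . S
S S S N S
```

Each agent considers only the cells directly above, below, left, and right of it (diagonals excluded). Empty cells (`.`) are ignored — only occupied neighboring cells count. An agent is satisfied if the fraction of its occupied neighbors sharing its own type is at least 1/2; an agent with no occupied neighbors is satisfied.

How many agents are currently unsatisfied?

(1,2)S 1/2 satisfied
(1,3)S 2/3 satisfied
(1,4)N 1/2 satisfied
(1,5)N 2/2 satisfied
(2,1)S 0/1 not
(2,2)N 0/3 not
(2,3)S 1/2 satisfied
(2,5)N 2/2 satisfied
(3,4)S 0/1 not
(3,5)N 1/3 not
(4,1)S 1/1 satisfied
(4,3)S 1/1 satisfied
(4,5)S 1/2 satisfied
(5,1)S 2/2 satisfied
(5,2)S 2/2 satisfied
(5,3)S 2/3 satisfied
(5,4)N 0/2 not
(5,5)S 1/2 satisfied
Unsatisfied: (2,1), (2,2), (3,4), (3,5), (5,4) — 5 in total.

5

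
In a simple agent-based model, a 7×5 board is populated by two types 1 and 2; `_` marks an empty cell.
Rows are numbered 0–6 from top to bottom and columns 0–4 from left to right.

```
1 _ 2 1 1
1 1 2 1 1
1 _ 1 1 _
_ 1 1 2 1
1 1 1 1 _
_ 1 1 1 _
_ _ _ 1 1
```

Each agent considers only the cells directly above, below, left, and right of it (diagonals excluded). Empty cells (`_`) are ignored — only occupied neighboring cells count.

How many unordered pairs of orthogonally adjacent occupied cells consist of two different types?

8

Scan each occupied cell's neighbors to the right and below so each pair is counted once.
Row 0: 1(0,0)–1(1,0)= 2(0,2)–1(0,3)≠ 2(0,2)–2(1,2)= 1(0,3)–1(0,4)= 1(0,3)–1(1,3)= 1(0,4)–1(1,4)=  → 1/6 unlike.
Row 1: 1(1,0)–1(1,1)= 1(1,0)–1(2,0)= 1(1,1)–2(1,2)≠ 2(1,2)–1(1,3)≠ 2(1,2)–1(2,2)≠ 1(1,3)–1(1,4)= 1(1,3)–1(2,3)=  → 3/7 unlike.
Row 2: 1(2,2)–1(2,3)= 1(2,2)–1(3,2)= 1(2,3)–2(3,3)≠  → 1/3 unlike.
Row 3: 1(3,1)–1(3,2)= 1(3,1)–1(4,1)= 1(3,2)–2(3,3)≠ 1(3,2)–1(4,2)= 2(3,3)–1(3,4)≠ 2(3,3)–1(4,3)≠  → 3/6 unlike.
Row 4: 1(4,0)–1(4,1)= 1(4,1)–1(4,2)= 1(4,1)–1(5,1)= 1(4,2)–1(4,3)= 1(4,2)–1(5,2)= 1(4,3)–1(5,3)=  → 0/6 unlike.
Row 5: 1(5,1)–1(5,2)= 1(5,2)–1(5,3)= 1(5,3)–1(6,3)=  → 0/3 unlike.
Row 6: 1(6,3)–1(6,4)=  → 0/1 unlike.
Total adjacent occupied pairs: 32; unlike-type pairs: 8.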